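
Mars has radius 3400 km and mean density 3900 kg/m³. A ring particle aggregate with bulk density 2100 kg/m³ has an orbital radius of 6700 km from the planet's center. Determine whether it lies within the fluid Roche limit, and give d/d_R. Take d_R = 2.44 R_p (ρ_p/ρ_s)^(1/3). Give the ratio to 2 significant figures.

d_R = 2.44 × (3400 km) × (3900/2100)^(1/3) = 10200 km
d/d_R = (6700) / (10200) = 0.66
Since d/d_R < 1, the body is inside the Roche limit.

inside; d/d_R ≈ 0.66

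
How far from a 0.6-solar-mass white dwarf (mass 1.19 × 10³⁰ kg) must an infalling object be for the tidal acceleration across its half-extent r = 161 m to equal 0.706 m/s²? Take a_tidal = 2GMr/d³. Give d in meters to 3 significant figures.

2GMr/d³ = a_tidal  ⇒  d = (2GMr / a_tidal)^(1/3)
d = (2 × 6.674×10⁻¹¹ × (1.19 × 10³⁰) × (161) / (0.706))^(1/3)
  = 3.31 × 10⁷ m

3.31 × 10⁷ m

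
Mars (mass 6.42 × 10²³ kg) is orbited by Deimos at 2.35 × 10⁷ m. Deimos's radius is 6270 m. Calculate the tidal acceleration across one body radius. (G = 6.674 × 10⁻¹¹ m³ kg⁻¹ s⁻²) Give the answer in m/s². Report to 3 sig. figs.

4.14 × 10⁻⁵ m/s²

Differencing GM/(d−r)² and GM/d² to first order in r/d gives 2GMr/d³.
a_tidal = 2GMr/d³
        = 2 × (6.674 × 10⁻¹¹) × (6.42 × 10²³) × (6270) / (2.35 × 10⁷)³
        = 4.14 × 10⁻⁵ m/s²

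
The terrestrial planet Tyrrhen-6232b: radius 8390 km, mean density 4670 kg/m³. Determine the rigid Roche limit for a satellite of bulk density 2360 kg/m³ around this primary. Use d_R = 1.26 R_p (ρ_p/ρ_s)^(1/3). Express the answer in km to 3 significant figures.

d_R = 1.26 × 8390 km × (4670/2360)^(1/3)
    = 13300 km

13300 km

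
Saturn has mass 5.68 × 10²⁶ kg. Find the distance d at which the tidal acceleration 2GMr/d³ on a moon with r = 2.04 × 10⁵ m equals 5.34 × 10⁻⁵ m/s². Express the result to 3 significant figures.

2GMr/d³ = a_tidal  ⇒  d = (2GMr / a_tidal)^(1/3)
d = (2 × 6.674×10⁻¹¹ × (5.68 × 10²⁶) × (2.04 × 10⁵) / (5.34 × 10⁻⁵))^(1/3)
  = 6.62 × 10⁸ m

6.62 × 10⁸ m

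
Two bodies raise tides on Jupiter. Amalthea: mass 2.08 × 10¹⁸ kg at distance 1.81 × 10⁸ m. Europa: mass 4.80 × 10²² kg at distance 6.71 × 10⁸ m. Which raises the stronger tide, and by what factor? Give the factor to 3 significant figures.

The tide-raising term goes as M/d³ (the gradient of a 1/d² field).
Amalthea: (2.08 × 10¹⁸) / (1.81 × 10⁸)³ = 3.508 × 10⁻⁷
Europa: (4.80 × 10²²) / (6.71 × 10⁸)³ = 1.589 × 10⁻⁴
Ratio (larger/smaller) = 453

Europa, by a factor of ≈ 453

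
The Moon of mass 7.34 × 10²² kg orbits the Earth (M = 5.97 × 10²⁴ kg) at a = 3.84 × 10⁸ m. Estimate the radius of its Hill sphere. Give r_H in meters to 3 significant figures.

r_H ≈ a (m/3M)^(1/3)
    = (3.84 × 10⁸) × (7.34 × 10²² / (3 × 5.97 × 10²⁴))^(1/3)
    = 6.15 × 10⁷ m

6.15 × 10⁷ m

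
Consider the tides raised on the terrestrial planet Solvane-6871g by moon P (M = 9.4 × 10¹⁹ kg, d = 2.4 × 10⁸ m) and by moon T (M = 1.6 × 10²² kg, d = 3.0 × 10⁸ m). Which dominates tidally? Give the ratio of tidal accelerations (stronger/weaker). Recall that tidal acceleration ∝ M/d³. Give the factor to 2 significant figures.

Tidal stretch scales as M/d³; compute that for each body.
Moon P: (9.4 × 10¹⁹) / (2.4 × 10⁸)³ = 6.800 × 10⁻⁶
Moon T: (1.6 × 10²²) / (3.0 × 10⁸)³ = 5.926 × 10⁻⁴
Ratio (larger/smaller) = 87

Moon T, by a factor of ≈ 87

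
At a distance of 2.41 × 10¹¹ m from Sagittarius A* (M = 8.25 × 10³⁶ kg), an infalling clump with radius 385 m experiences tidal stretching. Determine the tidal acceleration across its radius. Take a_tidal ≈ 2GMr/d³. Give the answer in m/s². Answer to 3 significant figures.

3.03 × 10⁻⁵ m/s²

a_tidal = 2GMr/d³
        = 2 × (6.674 × 10⁻¹¹) × (8.25 × 10³⁶) × (385) / (2.41 × 10¹¹)³
        = 3.03 × 10⁻⁵ m/s²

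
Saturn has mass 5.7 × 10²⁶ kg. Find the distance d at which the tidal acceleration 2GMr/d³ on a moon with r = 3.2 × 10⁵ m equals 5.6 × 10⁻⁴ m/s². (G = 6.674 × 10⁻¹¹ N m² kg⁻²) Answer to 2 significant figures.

2GMr/d³ = a_tidal  ⇒  d = (2GMr / a_tidal)^(1/3)
d = (2 × 6.674×10⁻¹¹ × (5.7 × 10²⁶) × (3.2 × 10⁵) / (5.6 × 10⁻⁴))^(1/3)
  = 3.5 × 10⁸ m

3.5 × 10⁸ m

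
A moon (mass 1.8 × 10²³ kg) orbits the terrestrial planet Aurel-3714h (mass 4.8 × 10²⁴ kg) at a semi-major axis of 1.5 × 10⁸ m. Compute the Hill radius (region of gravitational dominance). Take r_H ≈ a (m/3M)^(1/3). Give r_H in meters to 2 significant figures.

r_H ≈ a (m/3M)^(1/3)
    = (1.5 × 10⁸) × (1.8 × 10²³ / (3 × 4.8 × 10²⁴))^(1/3)
    = 3.5 × 10⁷ m

3.5 × 10⁷ m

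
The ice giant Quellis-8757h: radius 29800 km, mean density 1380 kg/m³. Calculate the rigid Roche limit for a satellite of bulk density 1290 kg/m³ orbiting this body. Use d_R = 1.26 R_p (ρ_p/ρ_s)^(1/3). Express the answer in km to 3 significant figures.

38400 km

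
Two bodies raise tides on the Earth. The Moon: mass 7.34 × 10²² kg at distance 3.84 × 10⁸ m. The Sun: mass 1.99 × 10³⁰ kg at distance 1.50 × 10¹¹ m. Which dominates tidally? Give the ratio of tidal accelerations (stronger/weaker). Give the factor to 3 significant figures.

The Moon, by a factor of ≈ 2.20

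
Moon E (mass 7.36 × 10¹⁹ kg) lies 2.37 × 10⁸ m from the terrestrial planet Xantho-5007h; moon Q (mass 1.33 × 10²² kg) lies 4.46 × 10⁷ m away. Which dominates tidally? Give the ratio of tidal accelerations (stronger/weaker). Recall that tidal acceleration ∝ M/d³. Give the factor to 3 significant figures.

Moon Q, by a factor of ≈ 27100

Tidal stretch scales as M/d³; compute that for each body.
Moon E: (7.36 × 10¹⁹) / (2.37 × 10⁸)³ = 5.529 × 10⁻⁶
Moon Q: (1.33 × 10²²) / (4.46 × 10⁷)³ = 1.499 × 10⁻¹
Ratio (larger/smaller) = 27100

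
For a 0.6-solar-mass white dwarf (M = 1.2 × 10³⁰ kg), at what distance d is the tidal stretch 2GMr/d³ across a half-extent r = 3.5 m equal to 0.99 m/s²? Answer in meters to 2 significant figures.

8.3 × 10⁶ m

2GMr/d³ = a_tidal  ⇒  d = (2GMr / a_tidal)^(1/3)
d = (2 × 6.674×10⁻¹¹ × (1.2 × 10³⁰) × (3.5) / (0.99))^(1/3)
  = 8.3 × 10⁶ m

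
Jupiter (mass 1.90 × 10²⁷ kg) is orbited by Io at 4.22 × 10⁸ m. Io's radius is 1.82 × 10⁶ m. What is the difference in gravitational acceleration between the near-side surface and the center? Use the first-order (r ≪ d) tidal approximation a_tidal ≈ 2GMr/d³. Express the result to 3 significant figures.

6.14 × 10⁻³ m/s²

Since r ≪ d, expand the inverse-square field across one radius to get the leading 2GMr/d³ term.
Δa = 2GMr/d³
   = 2 × (6.674 × 10⁻¹¹) × (1.90 × 10²⁷) × (1.82 × 10⁶) / (4.22 × 10⁸)³
   = 6.14 × 10⁻³ m/s²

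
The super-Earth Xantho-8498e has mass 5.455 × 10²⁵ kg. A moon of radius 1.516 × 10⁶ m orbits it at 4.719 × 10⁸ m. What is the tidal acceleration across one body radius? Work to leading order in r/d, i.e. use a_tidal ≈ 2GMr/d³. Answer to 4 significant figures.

a_tidal = 2GMr/d³
        = 2 × (6.674 × 10⁻¹¹) × (5.455 × 10²⁵) × (1.516 × 10⁶) / (4.719 × 10⁸)³
        = 1.050 × 10⁻⁴ m/s²

1.050 × 10⁻⁴ m/s²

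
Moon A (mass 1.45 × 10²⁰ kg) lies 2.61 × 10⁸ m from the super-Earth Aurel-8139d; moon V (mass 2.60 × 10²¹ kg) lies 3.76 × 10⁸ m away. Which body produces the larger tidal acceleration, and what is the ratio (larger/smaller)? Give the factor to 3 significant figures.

Moon V, by a factor of ≈ 6.00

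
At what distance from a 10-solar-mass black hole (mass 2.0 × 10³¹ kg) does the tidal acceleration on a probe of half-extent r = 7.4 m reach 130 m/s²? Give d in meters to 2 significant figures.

5.3 × 10⁶ m

2GMr/d³ = a_tidal  ⇒  d = (2GMr / a_tidal)^(1/3)
d = (2 × 6.674×10⁻¹¹ × (2.0 × 10³¹) × (7.4) / (130))^(1/3)
  = 5.3 × 10⁶ m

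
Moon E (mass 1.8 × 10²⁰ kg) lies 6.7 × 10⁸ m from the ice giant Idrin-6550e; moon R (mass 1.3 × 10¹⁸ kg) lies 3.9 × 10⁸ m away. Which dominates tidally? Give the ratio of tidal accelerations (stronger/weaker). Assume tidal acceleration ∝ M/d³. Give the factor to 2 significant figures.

Compare M/d³ for the two perturbers:
Moon E: (1.8 × 10²⁰) / (6.7 × 10⁸)³ = 5.985 × 10⁻⁷
Moon R: (1.3 × 10¹⁸) / (3.9 × 10⁸)³ = 2.192 × 10⁻⁸
Ratio (larger/smaller) = 27

Moon E, by a factor of ≈ 27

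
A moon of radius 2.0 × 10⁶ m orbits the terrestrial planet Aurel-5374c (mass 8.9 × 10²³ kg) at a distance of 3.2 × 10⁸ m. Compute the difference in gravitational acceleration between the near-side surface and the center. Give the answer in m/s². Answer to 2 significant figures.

Δa = 2GMr/d³
   = 2 × (6.674 × 10⁻¹¹) × (8.9 × 10²³) × (2.0 × 10⁶) / (3.2 × 10⁸)³
   = 7.3 × 10⁻⁶ m/s²

7.3 × 10⁻⁶ m/s²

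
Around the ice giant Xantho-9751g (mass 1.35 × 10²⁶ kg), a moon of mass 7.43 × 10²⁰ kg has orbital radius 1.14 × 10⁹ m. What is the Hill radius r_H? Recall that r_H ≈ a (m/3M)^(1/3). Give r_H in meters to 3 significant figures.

r_H ≈ a (m/3M)^(1/3)
    = (1.14 × 10⁹) × (7.43 × 10²⁰ / (3 × 1.35 × 10²⁶))^(1/3)
    = 1.40 × 10⁷ m

1.40 × 10⁷ m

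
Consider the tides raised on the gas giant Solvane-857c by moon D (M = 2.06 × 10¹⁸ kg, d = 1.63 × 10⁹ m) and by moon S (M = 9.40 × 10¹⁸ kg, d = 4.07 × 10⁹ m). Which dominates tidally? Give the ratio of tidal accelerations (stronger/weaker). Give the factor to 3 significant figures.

Moon D, by a factor of ≈ 3.41

Tidal stretch scales as M/d³; compute that for each body.
Moon D: (2.06 × 10¹⁸) / (1.63 × 10⁹)³ = 4.757 × 10⁻¹⁰
Moon S: (9.40 × 10¹⁸) / (4.07 × 10⁹)³ = 1.394 × 10⁻¹⁰
Ratio (larger/smaller) = 3.41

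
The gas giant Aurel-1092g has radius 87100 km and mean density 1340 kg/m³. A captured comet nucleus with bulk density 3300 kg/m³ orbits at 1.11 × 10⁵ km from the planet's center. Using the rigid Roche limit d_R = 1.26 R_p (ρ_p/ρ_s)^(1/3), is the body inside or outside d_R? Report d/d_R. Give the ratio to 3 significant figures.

outside; d/d_R ≈ 1.37

d_R = 1.26 × (87100 km) × (1340/3300)^(1/3) = 81270 km
d/d_R = (1.11 × 10⁵) / (81270) = 1.37
Since d/d_R > 1, the body is outside the Roche limit.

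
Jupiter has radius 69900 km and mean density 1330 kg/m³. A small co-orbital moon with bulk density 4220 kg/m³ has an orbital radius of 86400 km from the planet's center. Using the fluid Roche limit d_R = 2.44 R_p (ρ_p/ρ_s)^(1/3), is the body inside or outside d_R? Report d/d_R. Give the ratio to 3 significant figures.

inside; d/d_R ≈ 0.744

d_R = 2.44 × (69900 km) × (1330/4220)^(1/3) = 1.161 × 10⁵ km
d/d_R = (86400) / (1.161 × 10⁵) = 0.744
Since d/d_R < 1, the body is inside the Roche limit.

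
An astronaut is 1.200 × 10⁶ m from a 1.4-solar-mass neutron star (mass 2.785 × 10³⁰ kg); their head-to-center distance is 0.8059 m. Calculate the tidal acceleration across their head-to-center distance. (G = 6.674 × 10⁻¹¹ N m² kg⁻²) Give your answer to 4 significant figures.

Δa = 2GMr/d³
   = 2 × (6.674 × 10⁻¹¹) × (2.785 × 10³⁰) × (0.8059) / (1.200 × 10⁶)³
   = 1.734 × 10² m/s²

1.734 × 10² m/s²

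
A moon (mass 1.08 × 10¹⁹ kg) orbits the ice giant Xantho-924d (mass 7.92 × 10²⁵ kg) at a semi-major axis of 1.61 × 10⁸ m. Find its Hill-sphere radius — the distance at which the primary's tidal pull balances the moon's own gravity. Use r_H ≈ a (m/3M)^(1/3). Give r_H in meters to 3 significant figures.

5.75 × 10⁵ m

r_H ≈ a (m/3M)^(1/3)
    = (1.61 × 10⁸) × (1.08 × 10¹⁹ / (3 × 7.92 × 10²⁵))^(1/3)
    = 5.75 × 10⁵ m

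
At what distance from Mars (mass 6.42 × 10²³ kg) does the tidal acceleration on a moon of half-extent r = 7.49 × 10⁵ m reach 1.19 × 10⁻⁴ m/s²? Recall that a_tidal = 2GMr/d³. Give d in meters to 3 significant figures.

8.14 × 10⁷ m

2GMr/d³ = a_tidal  ⇒  d = (2GMr / a_tidal)^(1/3)
d = (2 × 6.674×10⁻¹¹ × (6.42 × 10²³) × (7.49 × 10⁵) / (1.19 × 10⁻⁴))^(1/3)
  = 8.14 × 10⁷ m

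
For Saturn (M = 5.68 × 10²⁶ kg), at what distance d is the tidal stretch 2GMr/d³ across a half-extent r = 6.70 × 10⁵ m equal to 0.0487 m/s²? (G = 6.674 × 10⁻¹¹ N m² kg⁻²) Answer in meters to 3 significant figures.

2GMr/d³ = a_tidal  ⇒  d = (2GMr / a_tidal)^(1/3)
d = (2 × 6.674×10⁻¹¹ × (5.68 × 10²⁶) × (6.70 × 10⁵) / (0.0487))^(1/3)
  = 1.01 × 10⁸ m

1.01 × 10⁸ m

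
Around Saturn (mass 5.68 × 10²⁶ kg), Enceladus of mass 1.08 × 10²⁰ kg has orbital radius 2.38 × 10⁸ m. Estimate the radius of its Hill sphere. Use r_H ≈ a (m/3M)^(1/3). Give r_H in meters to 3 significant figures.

9.49 × 10⁵ m

r_H ≈ a (m/3M)^(1/3)
    = (2.38 × 10⁸) × (1.08 × 10²⁰ / (3 × 5.68 × 10²⁶))^(1/3)
    = 9.49 × 10⁵ m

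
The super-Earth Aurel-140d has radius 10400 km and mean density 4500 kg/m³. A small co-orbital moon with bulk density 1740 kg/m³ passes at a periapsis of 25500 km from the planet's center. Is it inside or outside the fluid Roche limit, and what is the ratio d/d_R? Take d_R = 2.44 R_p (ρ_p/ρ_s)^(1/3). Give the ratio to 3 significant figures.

d_R = 2.44 × (10400 km) × (4500/1740)^(1/3) = 34830 km
d/d_R = (25500) / (34830) = 0.732
Since d/d_R < 1, the body is inside the Roche limit.

inside; d/d_R ≈ 0.732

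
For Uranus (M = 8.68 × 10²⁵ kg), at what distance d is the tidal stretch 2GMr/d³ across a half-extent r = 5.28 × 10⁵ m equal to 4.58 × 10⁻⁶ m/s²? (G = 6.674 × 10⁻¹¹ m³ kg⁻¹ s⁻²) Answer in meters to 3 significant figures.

1.10 × 10⁹ m

2GMr/d³ = a_tidal  ⇒  d = (2GMr / a_tidal)^(1/3)
d = (2 × 6.674×10⁻¹¹ × (8.68 × 10²⁵) × (5.28 × 10⁵) / (4.58 × 10⁻⁶))^(1/3)
  = 1.10 × 10⁹ m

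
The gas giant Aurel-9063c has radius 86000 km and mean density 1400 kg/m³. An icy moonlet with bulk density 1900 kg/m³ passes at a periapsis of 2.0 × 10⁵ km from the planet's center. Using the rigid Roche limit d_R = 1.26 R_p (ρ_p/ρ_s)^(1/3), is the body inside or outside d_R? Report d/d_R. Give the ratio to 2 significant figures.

d_R = 1.26 × (86000 km) × (1400/1900)^(1/3) = 97870 km
d/d_R = (2.0 × 10⁵) / (97870) = 2.0
Since d/d_R > 1, the body is outside the Roche limit.

outside; d/d_R ≈ 2.0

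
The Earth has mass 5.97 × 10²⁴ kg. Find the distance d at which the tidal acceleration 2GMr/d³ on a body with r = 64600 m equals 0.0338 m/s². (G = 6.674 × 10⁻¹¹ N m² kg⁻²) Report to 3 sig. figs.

2GMr/d³ = a_tidal  ⇒  d = (2GMr / a_tidal)^(1/3)
d = (2 × 6.674×10⁻¹¹ × (5.97 × 10²⁴) × (64600) / (0.0338))^(1/3)
  = 1.15 × 10⁷ m

1.15 × 10⁷ m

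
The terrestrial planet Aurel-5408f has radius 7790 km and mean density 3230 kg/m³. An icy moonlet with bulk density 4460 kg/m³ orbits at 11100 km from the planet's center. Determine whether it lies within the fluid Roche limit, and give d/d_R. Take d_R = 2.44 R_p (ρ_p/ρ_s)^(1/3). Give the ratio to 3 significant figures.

d_R = 2.44 × (7790 km) × (3230/4460)^(1/3) = 17070 km
d/d_R = (11100) / (17070) = 0.650
Since d/d_R < 1, the body is inside the Roche limit.

inside; d/d_R ≈ 0.650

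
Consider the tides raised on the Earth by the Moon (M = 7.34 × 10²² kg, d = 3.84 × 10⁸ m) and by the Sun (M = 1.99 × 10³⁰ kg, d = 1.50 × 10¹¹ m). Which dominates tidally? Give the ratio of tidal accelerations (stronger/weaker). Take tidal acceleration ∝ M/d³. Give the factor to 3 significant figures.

The Moon, by a factor of ≈ 2.20

Compare M/d³ for the two perturbers:
The Moon: (7.34 × 10²²) / (3.84 × 10⁸)³ = 1.296 × 10⁻³
The Sun: (1.99 × 10³⁰) / (1.50 × 10¹¹)³ = 5.896 × 10⁻⁴
Ratio (larger/smaller) = 2.20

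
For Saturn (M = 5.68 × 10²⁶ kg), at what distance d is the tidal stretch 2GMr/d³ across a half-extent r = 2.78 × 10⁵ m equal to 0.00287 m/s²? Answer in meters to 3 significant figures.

2GMr/d³ = a_tidal  ⇒  d = (2GMr / a_tidal)^(1/3)
d = (2 × 6.674×10⁻¹¹ × (5.68 × 10²⁶) × (2.78 × 10⁵) / (0.00287))^(1/3)
  = 1.94 × 10⁸ m

1.94 × 10⁸ m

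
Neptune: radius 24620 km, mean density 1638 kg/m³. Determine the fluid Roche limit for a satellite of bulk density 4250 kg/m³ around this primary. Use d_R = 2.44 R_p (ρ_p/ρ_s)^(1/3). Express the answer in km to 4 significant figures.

d_R = 2.44 × 24620 km × (1638/4250)^(1/3)
    = 43720 km

43720 km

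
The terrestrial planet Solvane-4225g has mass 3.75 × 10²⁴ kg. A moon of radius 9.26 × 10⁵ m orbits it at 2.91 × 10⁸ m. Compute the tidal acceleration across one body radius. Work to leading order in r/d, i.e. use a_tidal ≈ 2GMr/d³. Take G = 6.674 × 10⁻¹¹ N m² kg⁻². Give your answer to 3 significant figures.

Δg = 2GMr/d³
   = 2 × (6.674 × 10⁻¹¹) × (3.75 × 10²⁴) × (9.26 × 10⁵) / (2.91 × 10⁸)³
   = 1.88 × 10⁻⁵ m/s²

1.88 × 10⁻⁵ m/s²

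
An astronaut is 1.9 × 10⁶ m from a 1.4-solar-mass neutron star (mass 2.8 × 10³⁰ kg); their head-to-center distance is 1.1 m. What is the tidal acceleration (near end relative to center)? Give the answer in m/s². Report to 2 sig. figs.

Δg = 2GMr/d³
   = 2 × (6.674 × 10⁻¹¹) × (2.8 × 10³⁰) × (1.1) / (1.9 × 10⁶)³
   = 6.0 × 10¹ m/s²

6.0 × 10¹ m/s²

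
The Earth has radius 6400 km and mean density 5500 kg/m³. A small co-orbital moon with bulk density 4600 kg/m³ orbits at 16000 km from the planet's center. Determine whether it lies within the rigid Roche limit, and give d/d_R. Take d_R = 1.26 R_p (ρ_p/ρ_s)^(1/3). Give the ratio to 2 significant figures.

d_R = 1.26 × (6400 km) × (5500/4600)^(1/3) = 8559 km
d/d_R = (16000) / (8559) = 1.9
Since d/d_R > 1, the body is outside the Roche limit.

outside; d/d_R ≈ 1.9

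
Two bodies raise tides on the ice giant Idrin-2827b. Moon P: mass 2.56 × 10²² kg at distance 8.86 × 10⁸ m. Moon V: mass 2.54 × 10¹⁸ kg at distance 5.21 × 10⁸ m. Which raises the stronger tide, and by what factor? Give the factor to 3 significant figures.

Compare M/d³ for the two perturbers:
Moon P: (2.56 × 10²²) / (8.86 × 10⁸)³ = 3.681 × 10⁻⁵
Moon V: (2.54 × 10¹⁸) / (5.21 × 10⁸)³ = 1.796 × 10⁻⁸
Ratio (larger/smaller) = 2050

Moon P, by a factor of ≈ 2050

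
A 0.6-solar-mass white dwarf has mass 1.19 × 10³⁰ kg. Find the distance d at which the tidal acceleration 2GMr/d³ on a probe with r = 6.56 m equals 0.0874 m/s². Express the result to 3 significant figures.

2GMr/d³ = a_tidal  ⇒  d = (2GMr / a_tidal)^(1/3)
d = (2 × 6.674×10⁻¹¹ × (1.19 × 10³⁰) × (6.56) / (0.0874))^(1/3)
  = 2.28 × 10⁷ m

2.28 × 10⁷ m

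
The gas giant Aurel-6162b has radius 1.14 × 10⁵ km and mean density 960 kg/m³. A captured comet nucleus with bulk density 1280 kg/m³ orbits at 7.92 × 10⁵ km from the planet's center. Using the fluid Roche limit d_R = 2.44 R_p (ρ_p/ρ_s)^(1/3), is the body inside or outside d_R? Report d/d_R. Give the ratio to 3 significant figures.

d_R = 2.44 × (1.14 × 10⁵ km) × (960/1280)^(1/3) = 2.527 × 10⁵ km
d/d_R = (7.92 × 10⁵) / (2.527 × 10⁵) = 3.13
Since d/d_R > 1, the body is outside the Roche limit.

outside; d/d_R ≈ 3.13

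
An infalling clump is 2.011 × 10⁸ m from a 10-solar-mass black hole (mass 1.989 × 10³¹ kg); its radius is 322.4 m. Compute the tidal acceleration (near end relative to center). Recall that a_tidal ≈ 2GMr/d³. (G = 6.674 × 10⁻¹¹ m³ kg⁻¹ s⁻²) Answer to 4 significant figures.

1.052 × 10⁻¹ m/s²

a_tidal = 2GMr/d³
        = 2 × (6.674 × 10⁻¹¹) × (1.989 × 10³¹) × (322.4) / (2.011 × 10⁸)³
        = 1.052 × 10⁻¹ m/s²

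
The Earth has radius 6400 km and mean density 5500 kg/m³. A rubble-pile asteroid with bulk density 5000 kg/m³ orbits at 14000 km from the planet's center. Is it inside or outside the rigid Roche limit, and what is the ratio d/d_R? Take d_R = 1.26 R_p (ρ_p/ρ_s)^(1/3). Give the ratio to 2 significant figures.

d_R = 1.26 × (6400 km) × (5500/5000)^(1/3) = 8324 km
d/d_R = (14000) / (8324) = 1.7
Since d/d_R > 1, the body is outside the Roche limit.

outside; d/d_R ≈ 1.7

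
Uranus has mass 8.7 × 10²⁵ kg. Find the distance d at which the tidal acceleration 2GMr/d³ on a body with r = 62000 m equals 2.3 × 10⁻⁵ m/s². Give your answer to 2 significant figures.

2GMr/d³ = a_tidal  ⇒  d = (2GMr / a_tidal)^(1/3)
d = (2 × 6.674×10⁻¹¹ × (8.7 × 10²⁵) × (62000) / (2.3 × 10⁻⁵))^(1/3)
  = 3.2 × 10⁸ m

3.2 × 10⁸ m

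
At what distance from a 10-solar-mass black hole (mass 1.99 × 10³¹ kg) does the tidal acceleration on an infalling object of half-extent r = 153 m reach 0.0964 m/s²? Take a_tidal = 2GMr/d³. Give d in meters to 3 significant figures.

2GMr/d³ = a_tidal  ⇒  d = (2GMr / a_tidal)^(1/3)
d = (2 × 6.674×10⁻¹¹ × (1.99 × 10³¹) × (153) / (0.0964))^(1/3)
  = 1.62 × 10⁸ m

1.62 × 10⁸ m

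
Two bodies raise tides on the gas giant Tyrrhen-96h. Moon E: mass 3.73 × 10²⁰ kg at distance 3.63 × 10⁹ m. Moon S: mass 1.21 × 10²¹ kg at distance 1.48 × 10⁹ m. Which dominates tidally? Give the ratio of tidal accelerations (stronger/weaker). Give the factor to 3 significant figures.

Moon S, by a factor of ≈ 47.9

Tidal acceleration ∝ M/d³, so compare M/d³ for each.
Moon E: (3.73 × 10²⁰) / (3.63 × 10⁹)³ = 7.798 × 10⁻⁹
Moon S: (1.21 × 10²¹) / (1.48 × 10⁹)³ = 3.733 × 10⁻⁷
Ratio (larger/smaller) = 47.9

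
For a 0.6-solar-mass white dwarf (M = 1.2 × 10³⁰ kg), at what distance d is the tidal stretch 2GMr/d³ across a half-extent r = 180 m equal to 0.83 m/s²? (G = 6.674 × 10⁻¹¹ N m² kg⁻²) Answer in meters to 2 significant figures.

2GMr/d³ = a_tidal  ⇒  d = (2GMr / a_tidal)^(1/3)
d = (2 × 6.674×10⁻¹¹ × (1.2 × 10³⁰) × (180) / (0.83))^(1/3)
  = 3.3 × 10⁷ m

3.3 × 10⁷ m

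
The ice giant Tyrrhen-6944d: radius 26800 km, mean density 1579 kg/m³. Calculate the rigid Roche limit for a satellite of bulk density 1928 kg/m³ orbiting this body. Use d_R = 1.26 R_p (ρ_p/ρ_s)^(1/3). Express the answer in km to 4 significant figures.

31590 km

d_R = 1.26 × 26800 km × (1579/1928)^(1/3)
    = 31590 km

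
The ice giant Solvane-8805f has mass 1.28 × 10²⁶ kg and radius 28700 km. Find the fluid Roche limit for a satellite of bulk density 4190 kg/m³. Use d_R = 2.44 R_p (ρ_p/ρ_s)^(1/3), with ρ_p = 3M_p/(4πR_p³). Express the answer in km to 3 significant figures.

ρ_p = 3M_p/(4πR_p³) = 3 × (1.28 × 10²⁶) / (4π × (2.87 × 10⁷ m)³) = 1290 kg/m³
d_R = 2.44 × 28700 km × (1290/4190)^(1/3)
    = 47300 km

47300 km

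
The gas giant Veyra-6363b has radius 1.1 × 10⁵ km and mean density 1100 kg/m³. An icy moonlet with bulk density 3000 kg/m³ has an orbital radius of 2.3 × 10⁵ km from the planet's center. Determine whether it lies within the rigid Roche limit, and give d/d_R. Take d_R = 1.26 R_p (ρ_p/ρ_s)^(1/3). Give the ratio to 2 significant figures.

d_R = 1.26 × (1.1 × 10⁵ km) × (1100/3000)^(1/3) = 99200 km
d/d_R = (2.3 × 10⁵) / (99200) = 2.3
Since d/d_R > 1, the body is outside the Roche limit.

outside; d/d_R ≈ 2.3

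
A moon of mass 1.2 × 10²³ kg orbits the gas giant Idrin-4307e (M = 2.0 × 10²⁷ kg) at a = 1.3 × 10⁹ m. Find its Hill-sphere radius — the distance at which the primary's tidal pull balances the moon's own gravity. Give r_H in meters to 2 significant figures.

r_H ≈ a (m/3M)^(1/3)
    = (1.3 × 10⁹) × (1.2 × 10²³ / (3 × 2.0 × 10²⁷))^(1/3)
    = 3.5 × 10⁷ m

3.5 × 10⁷ m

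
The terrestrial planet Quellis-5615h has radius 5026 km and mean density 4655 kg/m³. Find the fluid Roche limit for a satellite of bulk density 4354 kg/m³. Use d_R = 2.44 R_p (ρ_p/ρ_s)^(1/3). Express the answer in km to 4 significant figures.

d_R = 2.44 × 5026 km × (4655/4354)^(1/3)
    = 12540 km

12540 km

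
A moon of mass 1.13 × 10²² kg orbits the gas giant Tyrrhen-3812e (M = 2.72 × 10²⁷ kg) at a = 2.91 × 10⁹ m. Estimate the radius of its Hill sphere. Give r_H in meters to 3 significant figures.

3.24 × 10⁷ m

r_H ≈ a (m/3M)^(1/3)
    = (2.91 × 10⁹) × (1.13 × 10²² / (3 × 2.72 × 10²⁷))^(1/3)
    = 3.24 × 10⁷ m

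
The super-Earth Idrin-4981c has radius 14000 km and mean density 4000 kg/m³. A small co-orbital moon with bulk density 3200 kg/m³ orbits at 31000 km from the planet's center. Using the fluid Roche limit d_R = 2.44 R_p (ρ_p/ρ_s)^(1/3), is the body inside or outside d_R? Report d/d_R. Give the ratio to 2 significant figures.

d_R = 2.44 × (14000 km) × (4000/3200)^(1/3) = 36800 km
d/d_R = (31000) / (36800) = 0.84
Since d/d_R < 1, the body is inside the Roche limit.

inside; d/d_R ≈ 0.84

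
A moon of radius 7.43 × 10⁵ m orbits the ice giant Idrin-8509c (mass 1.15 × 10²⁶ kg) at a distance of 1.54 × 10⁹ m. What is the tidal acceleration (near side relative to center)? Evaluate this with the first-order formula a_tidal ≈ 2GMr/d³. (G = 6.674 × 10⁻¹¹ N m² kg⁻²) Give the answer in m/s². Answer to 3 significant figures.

Differencing GM/(d−r)² and GM/d² to first order in r/d gives 2GMr/d³.
a_tidal = 2GMr/d³
        = 2 × (6.674 × 10⁻¹¹) × (1.15 × 10²⁶) × (7.43 × 10⁵) / (1.54 × 10⁹)³
        = 3.12 × 10⁻⁶ m/s²

3.12 × 10⁻⁶ m/s²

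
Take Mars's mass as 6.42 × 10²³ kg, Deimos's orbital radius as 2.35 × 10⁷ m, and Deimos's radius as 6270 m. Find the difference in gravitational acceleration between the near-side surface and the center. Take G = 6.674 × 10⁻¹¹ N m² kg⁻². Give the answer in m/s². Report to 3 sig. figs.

4.14 × 10⁻⁵ m/s²

The tidal stretch is the gradient of GM/d² times the body's extent r, hence the 1/d³ dependence.
Δa = 2GMr/d³
   = 2 × (6.674 × 10⁻¹¹) × (6.42 × 10²³) × (6270) / (2.35 × 10⁷)³
   = 4.14 × 10⁻⁵ m/s²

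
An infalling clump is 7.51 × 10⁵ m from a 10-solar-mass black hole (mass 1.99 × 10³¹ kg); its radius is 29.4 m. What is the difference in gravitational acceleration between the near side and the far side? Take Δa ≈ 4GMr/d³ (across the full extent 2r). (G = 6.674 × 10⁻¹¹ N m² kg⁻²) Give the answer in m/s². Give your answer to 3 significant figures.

3.69 × 10⁵ m/s²

a_tidal = 4GMr/d³
        = 4 × (6.674 × 10⁻¹¹) × (1.99 × 10³¹) × (29.4) / (7.51 × 10⁵)³
        = 3.69 × 10⁵ m/s²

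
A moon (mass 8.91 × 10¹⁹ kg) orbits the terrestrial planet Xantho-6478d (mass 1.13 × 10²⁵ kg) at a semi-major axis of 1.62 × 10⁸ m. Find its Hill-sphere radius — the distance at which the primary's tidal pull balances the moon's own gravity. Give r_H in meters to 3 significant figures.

2.24 × 10⁶ m

r_H ≈ a (m/3M)^(1/3)
    = (1.62 × 10⁸) × (8.91 × 10¹⁹ / (3 × 1.13 × 10²⁵))^(1/3)
    = 2.24 × 10⁶ m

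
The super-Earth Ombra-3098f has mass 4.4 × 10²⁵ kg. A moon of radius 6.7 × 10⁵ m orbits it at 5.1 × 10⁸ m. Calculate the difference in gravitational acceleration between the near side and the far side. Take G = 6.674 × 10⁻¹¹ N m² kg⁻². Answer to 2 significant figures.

5.9 × 10⁻⁵ m/s²

a_tidal = 4GMr/d³
        = 4 × (6.674 × 10⁻¹¹) × (4.4 × 10²⁵) × (6.7 × 10⁵) / (5.1 × 10⁸)³
        = 5.9 × 10⁻⁵ m/s²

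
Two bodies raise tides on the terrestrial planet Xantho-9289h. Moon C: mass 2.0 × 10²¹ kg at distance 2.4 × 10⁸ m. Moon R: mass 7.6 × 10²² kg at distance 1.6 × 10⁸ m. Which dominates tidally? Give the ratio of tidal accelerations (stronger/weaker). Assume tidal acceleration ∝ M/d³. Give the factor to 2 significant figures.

Tidal stretch scales as M/d³; compute that for each body.
Moon C: (2.0 × 10²¹) / (2.4 × 10⁸)³ = 1.447 × 10⁻⁴
Moon R: (7.6 × 10²²) / (1.6 × 10⁸)³ = 1.855 × 10⁻²
Ratio (larger/smaller) = 130

Moon R, by a factor of ≈ 130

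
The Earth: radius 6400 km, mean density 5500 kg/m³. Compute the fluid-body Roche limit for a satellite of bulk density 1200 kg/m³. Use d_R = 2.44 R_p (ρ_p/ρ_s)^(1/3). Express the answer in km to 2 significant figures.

d_R = 2.44 × 6400 km × (5500/1200)^(1/3)
    = 26000 km

26000 km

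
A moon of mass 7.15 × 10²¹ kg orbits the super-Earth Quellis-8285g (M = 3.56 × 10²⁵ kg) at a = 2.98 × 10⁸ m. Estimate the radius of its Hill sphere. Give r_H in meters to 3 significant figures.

1.21 × 10⁷ m

r_H ≈ a (m/3M)^(1/3)
    = (2.98 × 10⁸) × (7.15 × 10²¹ / (3 × 3.56 × 10²⁵))^(1/3)
    = 1.21 × 10⁷ m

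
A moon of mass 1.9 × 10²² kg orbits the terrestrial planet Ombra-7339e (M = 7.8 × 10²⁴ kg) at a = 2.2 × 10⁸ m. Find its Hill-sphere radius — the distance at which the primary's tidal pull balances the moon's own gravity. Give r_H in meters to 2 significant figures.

2.1 × 10⁷ m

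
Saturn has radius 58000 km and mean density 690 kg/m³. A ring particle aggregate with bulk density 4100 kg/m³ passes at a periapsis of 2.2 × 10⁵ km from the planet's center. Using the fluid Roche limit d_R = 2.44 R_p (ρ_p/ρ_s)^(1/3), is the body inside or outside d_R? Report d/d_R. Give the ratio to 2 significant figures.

d_R = 2.44 × (58000 km) × (690/4100)^(1/3) = 78130 km
d/d_R = (2.2 × 10⁵) / (78130) = 2.8
Since d/d_R > 1, the body is outside the Roche limit.

outside; d/d_R ≈ 2.8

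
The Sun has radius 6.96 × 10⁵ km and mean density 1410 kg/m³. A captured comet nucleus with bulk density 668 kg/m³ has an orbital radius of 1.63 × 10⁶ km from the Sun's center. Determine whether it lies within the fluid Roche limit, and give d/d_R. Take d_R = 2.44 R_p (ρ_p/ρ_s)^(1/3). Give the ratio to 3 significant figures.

d_R = 2.44 × (6.96 × 10⁵ km) × (1410/668)^(1/3) = 2.178 × 10⁶ km
d/d_R = (1.63 × 10⁶) / (2.178 × 10⁶) = 0.748
Since d/d_R < 1, the body is inside the Roche limit.

inside; d/d_R ≈ 0.748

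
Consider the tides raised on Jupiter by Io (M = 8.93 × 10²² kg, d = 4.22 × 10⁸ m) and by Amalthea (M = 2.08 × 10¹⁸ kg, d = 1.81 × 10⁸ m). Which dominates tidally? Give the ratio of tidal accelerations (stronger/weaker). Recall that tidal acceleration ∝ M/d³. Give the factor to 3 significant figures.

Io, by a factor of ≈ 3390

Compare M/d³ for the two perturbers:
Io: (8.93 × 10²²) / (4.22 × 10⁸)³ = 1.188 × 10⁻³
Amalthea: (2.08 × 10¹⁸) / (1.81 × 10⁸)³ = 3.508 × 10⁻⁷
Ratio (larger/smaller) = 3390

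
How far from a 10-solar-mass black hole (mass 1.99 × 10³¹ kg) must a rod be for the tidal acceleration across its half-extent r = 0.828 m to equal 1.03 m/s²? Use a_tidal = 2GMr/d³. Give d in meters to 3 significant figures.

1.29 × 10⁷ m

2GMr/d³ = a_tidal  ⇒  d = (2GMr / a_tidal)^(1/3)
d = (2 × 6.674×10⁻¹¹ × (1.99 × 10³¹) × (0.828) / (1.03))^(1/3)
  = 1.29 × 10⁷ m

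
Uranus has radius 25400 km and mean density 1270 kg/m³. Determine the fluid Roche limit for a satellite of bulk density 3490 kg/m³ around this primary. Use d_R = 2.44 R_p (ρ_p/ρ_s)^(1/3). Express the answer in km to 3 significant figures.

44200 km

d_R = 2.44 × 25400 km × (1270/3490)^(1/3)
    = 44200 km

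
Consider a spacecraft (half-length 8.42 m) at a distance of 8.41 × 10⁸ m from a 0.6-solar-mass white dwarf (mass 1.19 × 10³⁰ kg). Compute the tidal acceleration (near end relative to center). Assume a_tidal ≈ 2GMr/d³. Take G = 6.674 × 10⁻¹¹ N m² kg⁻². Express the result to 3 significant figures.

Since r ≪ d, expand the inverse-square field across one radius to get the leading 2GMr/d³ term.
Δa = 2GMr/d³
   = 2 × (6.674 × 10⁻¹¹) × (1.19 × 10³⁰) × (8.42) / (8.41 × 10⁸)³
   = 2.25 × 10⁻⁶ m/s²

2.25 × 10⁻⁶ m/s²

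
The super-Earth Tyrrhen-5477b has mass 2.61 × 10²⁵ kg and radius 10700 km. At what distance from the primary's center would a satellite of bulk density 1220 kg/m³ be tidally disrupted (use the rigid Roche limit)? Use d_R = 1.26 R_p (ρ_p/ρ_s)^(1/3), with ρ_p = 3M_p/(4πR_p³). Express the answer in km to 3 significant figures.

21700 km

ρ_p = 3M_p/(4πR_p³) = 3 × (2.61 × 10²⁵) / (4π × (1.07 × 10⁷ m)³) = 5090 kg/m³
d_R = 1.26 × 10700 km × (5090/1220)^(1/3)
    = 21700 km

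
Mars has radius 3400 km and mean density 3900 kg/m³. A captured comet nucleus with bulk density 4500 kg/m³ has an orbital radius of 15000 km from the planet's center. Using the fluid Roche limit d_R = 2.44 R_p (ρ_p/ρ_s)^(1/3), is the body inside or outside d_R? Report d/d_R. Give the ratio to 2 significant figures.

d_R = 2.44 × (3400 km) × (3900/4500)^(1/3) = 7910 km
d/d_R = (15000) / (7910) = 1.9
Since d/d_R > 1, the body is outside the Roche limit.

outside; d/d_R ≈ 1.9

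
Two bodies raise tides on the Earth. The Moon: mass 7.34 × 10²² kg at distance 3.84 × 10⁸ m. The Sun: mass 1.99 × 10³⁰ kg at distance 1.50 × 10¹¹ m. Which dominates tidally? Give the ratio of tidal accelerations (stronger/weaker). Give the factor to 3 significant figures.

Tidal acceleration ∝ M/d³, so compare M/d³ for each.
The Moon: (7.34 × 10²²) / (3.84 × 10⁸)³ = 1.296 × 10⁻³
The Sun: (1.99 × 10³⁰) / (1.50 × 10¹¹)³ = 5.896 × 10⁻⁴
Ratio (larger/smaller) = 2.20

The Moon, by a factor of ≈ 2.20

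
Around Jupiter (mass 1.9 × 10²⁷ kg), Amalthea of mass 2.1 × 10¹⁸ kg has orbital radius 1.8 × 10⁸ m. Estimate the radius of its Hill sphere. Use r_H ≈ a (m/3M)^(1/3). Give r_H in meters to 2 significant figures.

1.3 × 10⁵ m

r_H ≈ a (m/3M)^(1/3)
    = (1.8 × 10⁸) × (2.1 × 10¹⁸ / (3 × 1.9 × 10²⁷))^(1/3)
    = 1.3 × 10⁵ m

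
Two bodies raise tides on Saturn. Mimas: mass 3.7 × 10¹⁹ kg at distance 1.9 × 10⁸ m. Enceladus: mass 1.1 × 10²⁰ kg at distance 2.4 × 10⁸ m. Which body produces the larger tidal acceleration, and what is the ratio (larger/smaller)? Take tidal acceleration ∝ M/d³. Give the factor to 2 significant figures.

Tidal acceleration ∝ M/d³, so compare M/d³ for each.
Mimas: (3.7 × 10¹⁹) / (1.9 × 10⁸)³ = 5.394 × 10⁻⁶
Enceladus: (1.1 × 10²⁰) / (2.4 × 10⁸)³ = 7.957 × 10⁻⁶
Ratio (larger/smaller) = 1.5

Enceladus, by a factor of ≈ 1.5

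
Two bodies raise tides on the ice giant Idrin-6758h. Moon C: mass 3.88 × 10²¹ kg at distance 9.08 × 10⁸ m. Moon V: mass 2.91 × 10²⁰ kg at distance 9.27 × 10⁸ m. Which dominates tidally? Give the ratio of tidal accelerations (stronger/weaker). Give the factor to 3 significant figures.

Moon C, by a factor of ≈ 14.2

Compare M/d³ for the two perturbers:
Moon C: (3.88 × 10²¹) / (9.08 × 10⁸)³ = 5.183 × 10⁻⁶
Moon V: (2.91 × 10²⁰) / (9.27 × 10⁸)³ = 3.653 × 10⁻⁷
Ratio (larger/smaller) = 14.2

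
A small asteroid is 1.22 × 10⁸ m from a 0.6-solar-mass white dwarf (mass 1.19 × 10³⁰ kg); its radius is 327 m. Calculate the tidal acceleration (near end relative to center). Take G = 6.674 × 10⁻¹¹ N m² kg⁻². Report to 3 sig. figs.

2.86 × 10⁻² m/s²

a_tidal = 2GMr/d³
        = 2 × (6.674 × 10⁻¹¹) × (1.19 × 10³⁰) × (327) / (1.22 × 10⁸)³
        = 2.86 × 10⁻² m/s²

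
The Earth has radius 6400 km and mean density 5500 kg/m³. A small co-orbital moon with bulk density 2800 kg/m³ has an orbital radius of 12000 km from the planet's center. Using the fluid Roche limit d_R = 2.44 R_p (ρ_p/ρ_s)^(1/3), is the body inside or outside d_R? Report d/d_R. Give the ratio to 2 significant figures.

d_R = 2.44 × (6400 km) × (5500/2800)^(1/3) = 19560 km
d/d_R = (12000) / (19560) = 0.61
Since d/d_R < 1, the body is inside the Roche limit.

inside; d/d_R ≈ 0.61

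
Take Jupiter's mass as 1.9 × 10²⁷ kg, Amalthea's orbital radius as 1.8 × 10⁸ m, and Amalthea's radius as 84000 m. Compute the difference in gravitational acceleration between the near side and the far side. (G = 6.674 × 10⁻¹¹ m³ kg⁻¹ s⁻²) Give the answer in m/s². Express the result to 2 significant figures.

Δg = 4GMr/d³
   = 4 × (6.674 × 10⁻¹¹) × (1.9 × 10²⁷) × (84000) / (1.8 × 10⁸)³
   = 7.3 × 10⁻³ m/s²

7.3 × 10⁻³ m/s²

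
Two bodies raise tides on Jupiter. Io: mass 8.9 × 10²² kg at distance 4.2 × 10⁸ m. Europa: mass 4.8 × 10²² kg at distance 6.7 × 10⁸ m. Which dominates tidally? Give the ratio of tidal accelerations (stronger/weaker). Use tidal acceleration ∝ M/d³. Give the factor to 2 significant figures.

Io, by a factor of ≈ 7.5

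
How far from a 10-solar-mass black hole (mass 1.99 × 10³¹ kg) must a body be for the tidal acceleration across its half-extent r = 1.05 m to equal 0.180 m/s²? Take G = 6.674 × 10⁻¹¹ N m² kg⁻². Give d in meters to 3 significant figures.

2GMr/d³ = a_tidal  ⇒  d = (2GMr / a_tidal)^(1/3)
d = (2 × 6.674×10⁻¹¹ × (1.99 × 10³¹) × (1.05) / (0.180))^(1/3)
  = 2.49 × 10⁷ m

2.49 × 10⁷ m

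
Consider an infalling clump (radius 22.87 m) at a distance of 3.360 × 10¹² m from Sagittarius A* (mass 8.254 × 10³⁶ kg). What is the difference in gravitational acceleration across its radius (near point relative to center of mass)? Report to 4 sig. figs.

Differencing GM/(d−r)² and GM/d² to first order in r/d gives 2GMr/d³.
a_tidal = 2GMr/d³
        = 2 × (6.674 × 10⁻¹¹) × (8.254 × 10³⁶) × (22.87) / (3.360 × 10¹²)³
        = 6.642 × 10⁻¹⁰ m/s²

6.642 × 10⁻¹⁰ m/s²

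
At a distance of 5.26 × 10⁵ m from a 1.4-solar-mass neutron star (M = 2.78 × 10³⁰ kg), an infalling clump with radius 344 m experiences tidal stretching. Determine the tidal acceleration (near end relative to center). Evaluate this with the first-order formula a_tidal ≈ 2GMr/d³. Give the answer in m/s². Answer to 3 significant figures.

8.77 × 10⁵ m/s²

a_tidal = 2GMr/d³
        = 2 × (6.674 × 10⁻¹¹) × (2.78 × 10³⁰) × (344) / (5.26 × 10⁵)³
        = 8.77 × 10⁵ m/s²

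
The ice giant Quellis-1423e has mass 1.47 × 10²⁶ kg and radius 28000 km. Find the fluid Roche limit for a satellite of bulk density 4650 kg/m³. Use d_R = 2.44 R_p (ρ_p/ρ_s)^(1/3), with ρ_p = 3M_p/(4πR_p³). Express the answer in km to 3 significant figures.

ρ_p = 3M_p/(4πR_p³) = 3 × (1.47 × 10²⁶) / (4π × (2.80 × 10⁷ m)³) = 1600 kg/m³
d_R = 2.44 × 28000 km × (1600/4650)^(1/3)
    = 47900 km

47900 km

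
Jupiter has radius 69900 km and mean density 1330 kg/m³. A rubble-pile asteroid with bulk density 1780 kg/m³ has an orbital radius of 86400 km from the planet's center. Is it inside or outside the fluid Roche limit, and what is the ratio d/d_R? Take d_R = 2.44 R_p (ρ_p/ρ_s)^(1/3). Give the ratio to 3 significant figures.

inside; d/d_R ≈ 0.558

d_R = 2.44 × (69900 km) × (1330/1780)^(1/3) = 1.548 × 10⁵ km
d/d_R = (86400) / (1.548 × 10⁵) = 0.558
Since d/d_R < 1, the body is inside the Roche limit.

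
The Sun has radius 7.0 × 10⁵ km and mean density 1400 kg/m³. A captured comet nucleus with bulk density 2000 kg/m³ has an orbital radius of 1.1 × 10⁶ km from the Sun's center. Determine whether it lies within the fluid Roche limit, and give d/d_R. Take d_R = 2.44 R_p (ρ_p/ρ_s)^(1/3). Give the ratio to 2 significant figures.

inside; d/d_R ≈ 0.73

d_R = 2.44 × (7.0 × 10⁵ km) × (1400/2000)^(1/3) = 1.517 × 10⁶ km
d/d_R = (1.1 × 10⁶) / (1.517 × 10⁶) = 0.73
Since d/d_R < 1, the body is inside the Roche limit.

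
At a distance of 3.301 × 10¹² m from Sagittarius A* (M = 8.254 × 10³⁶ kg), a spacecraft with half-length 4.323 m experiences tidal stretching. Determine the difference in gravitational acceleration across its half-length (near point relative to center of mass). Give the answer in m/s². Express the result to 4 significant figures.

Differencing GM/(d−r)² and GM/d² to first order in r/d gives 2GMr/d³.
Δg = 2GMr/d³
   = 2 × (6.674 × 10⁻¹¹) × (8.254 × 10³⁶) × (4.323) / (3.301 × 10¹²)³
   = 1.324 × 10⁻¹⁰ m/s²

1.324 × 10⁻¹⁰ m/s²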